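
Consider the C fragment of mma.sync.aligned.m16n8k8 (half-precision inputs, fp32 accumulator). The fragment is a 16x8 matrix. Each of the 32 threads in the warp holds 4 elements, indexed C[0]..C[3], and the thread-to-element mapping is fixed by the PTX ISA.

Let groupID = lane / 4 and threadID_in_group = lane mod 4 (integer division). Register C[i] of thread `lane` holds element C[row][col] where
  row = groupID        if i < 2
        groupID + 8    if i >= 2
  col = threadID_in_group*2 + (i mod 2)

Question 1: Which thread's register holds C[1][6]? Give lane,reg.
r=1→G=1,rhi=0  c=6→T=3,p=0
L=1*4+3=7  i=0*2+0=0

7,0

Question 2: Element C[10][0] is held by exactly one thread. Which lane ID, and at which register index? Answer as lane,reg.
8,2

r=10→G=2,rhi=1  c=0→T=0,p=0
L=2*4+0=8  i=1*2+0=2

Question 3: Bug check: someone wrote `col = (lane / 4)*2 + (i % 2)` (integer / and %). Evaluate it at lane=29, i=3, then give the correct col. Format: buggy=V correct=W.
buggy=15 correct=3

`(lane / 4)*2 + (i % 2)`[29,3]->15
lane 29->29/4=7, 29 mod 4=1
i=3  r:7+8->15  c:2·1+1->3
col: 15 vs 3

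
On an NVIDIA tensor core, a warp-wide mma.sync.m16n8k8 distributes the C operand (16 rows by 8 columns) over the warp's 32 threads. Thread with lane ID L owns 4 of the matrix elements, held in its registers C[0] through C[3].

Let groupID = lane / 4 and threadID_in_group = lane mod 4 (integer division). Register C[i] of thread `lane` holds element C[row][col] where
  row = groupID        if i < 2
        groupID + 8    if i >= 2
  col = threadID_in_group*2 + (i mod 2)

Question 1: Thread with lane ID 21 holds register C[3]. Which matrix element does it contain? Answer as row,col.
lane 21→21/4=5, 21 mod 4=1
i=3  r:5+8→13  c:2·1+1→3

13,3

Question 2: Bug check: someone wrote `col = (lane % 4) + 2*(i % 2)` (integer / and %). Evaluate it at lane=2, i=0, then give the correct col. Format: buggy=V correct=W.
buggy=2 correct=4

`(lane % 4) + 2*(i % 2)`[2,0]=>2
L=2=>grp=2>>2=0, tig=2&3=2
[0]=>row 0+0=0  col 2·2+0=4
col: 2 vs 4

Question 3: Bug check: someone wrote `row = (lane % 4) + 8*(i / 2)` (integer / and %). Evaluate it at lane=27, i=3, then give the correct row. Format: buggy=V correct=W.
`(lane % 4) + 8*(i / 2)`[27,3]->11
27: gid=6,tid=3
[3] (6+8,3*2+1) = (14,7)
row: 11 vs 14

buggy=11 correct=14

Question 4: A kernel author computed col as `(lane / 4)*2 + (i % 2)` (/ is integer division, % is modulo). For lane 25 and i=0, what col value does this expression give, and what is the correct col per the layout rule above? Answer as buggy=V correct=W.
`(lane / 4)*2 + (i % 2)`[25,0]->12
25: gid=6,tid=1
[0] (6+0,1*2+0) = (6,2)
col: 12 vs 2

buggy=12 correct=2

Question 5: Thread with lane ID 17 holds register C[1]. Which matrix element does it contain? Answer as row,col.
lane 17: G=4 (17/4), T=1 (17%4)
i=1: r=4+0=4, c=1*2+1=3

4,3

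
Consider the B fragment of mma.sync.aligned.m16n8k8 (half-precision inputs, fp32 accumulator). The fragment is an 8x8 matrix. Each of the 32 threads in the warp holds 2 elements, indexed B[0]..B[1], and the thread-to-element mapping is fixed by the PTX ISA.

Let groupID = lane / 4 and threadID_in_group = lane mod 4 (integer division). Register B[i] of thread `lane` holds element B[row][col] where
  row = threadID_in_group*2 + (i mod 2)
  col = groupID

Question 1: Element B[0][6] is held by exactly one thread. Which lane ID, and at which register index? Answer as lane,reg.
24,0

c=6⇒gr=6  r=0⇒th=0,odd=0
L=6*4+0=24  i=0=0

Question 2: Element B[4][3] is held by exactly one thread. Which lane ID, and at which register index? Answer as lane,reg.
c: 3->gid=3  r: 4->tid=2,i&1=0
L=3*4+2=14  i=0=0

14,0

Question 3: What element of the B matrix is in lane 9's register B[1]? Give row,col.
L=9→G=9>>2=2, T=9&3=1
[1]→row 1·2+1=3  col G=2

3,2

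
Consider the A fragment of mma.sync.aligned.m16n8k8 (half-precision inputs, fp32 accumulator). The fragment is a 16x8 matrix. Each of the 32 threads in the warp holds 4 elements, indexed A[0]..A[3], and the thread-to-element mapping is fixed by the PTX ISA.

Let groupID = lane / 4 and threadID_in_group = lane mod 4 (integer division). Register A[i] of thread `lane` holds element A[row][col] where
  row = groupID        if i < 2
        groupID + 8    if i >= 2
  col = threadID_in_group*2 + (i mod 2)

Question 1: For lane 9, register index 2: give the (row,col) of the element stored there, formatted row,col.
10,2

lane 9: g=2 (9/4), t=1 (9%4)
i=2: r=2+8=10, c=1*2+0=2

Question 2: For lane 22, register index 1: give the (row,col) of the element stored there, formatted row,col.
5,5

lane 22: g=5 (22/4), t=2 (22%4)
i=1: r=5+0=5, c=2*2+1=5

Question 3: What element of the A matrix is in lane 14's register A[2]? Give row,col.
11,4

lane 14: gid=3 (14/4), tid=2 (14%4)
i=2: r=3+8=11, c=2*2+0=4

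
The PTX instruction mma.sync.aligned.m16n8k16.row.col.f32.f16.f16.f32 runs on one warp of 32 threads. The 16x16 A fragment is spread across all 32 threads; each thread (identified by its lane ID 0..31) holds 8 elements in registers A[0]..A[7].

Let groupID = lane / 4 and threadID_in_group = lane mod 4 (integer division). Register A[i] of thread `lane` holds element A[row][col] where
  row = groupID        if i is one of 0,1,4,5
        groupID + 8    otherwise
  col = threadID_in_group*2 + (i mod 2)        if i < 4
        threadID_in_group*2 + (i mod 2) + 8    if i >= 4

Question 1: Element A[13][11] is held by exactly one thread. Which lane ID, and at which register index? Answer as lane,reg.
21,7

r=13->g=5,rb=1  c=11->cb=1,t=1,b0=1
L=5*4+1=21  i=1*4+1*2+1=7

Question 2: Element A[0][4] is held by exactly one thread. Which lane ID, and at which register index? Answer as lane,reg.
r=0→G=0,rhi=0  c=4→chi=0,T=2,p=0
L=0*4+2=2  i=0*4+0*2+0=0

2,0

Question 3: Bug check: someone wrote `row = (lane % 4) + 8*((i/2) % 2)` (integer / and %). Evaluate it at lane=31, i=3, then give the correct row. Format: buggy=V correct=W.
`(lane % 4) + 8*((i/2) % 2)`[31,3]→11
31: G=7,T=3
[3] (7+8,3*2+1+0) = (15,7)
row: 11 vs 15

buggy=11 correct=15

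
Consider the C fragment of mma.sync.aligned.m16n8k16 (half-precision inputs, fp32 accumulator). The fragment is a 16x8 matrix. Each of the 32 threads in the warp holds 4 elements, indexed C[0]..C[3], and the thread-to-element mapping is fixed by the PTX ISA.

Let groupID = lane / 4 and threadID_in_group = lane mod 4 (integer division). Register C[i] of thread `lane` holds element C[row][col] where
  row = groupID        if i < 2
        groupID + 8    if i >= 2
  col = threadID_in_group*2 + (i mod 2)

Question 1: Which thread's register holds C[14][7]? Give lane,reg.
27,3

r=14->g=6,rb=1  c=7->t=3,b0=1
L=6*4+3=27  i=1*2+1=3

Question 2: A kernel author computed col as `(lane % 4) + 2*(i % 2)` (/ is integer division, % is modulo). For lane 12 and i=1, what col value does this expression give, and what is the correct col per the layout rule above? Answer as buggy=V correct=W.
buggy=2 correct=1

`(lane % 4) + 2*(i % 2)`[12,1]→2
lane 12→12/4=3, 12 mod 4=0
i=1  r:3+0→3  c:2·0+1→1
col: 2 vs 1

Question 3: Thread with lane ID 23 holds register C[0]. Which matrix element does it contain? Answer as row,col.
lane 23->23/4=5, 23 mod 4=3
i=0  r:5+0->5  c:2·3+0->6

5,6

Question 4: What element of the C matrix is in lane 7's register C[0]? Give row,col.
L=7→G=7>>2=1, T=7&3=3
[0]→row 1+0=1  col 3·2+0=6

1,6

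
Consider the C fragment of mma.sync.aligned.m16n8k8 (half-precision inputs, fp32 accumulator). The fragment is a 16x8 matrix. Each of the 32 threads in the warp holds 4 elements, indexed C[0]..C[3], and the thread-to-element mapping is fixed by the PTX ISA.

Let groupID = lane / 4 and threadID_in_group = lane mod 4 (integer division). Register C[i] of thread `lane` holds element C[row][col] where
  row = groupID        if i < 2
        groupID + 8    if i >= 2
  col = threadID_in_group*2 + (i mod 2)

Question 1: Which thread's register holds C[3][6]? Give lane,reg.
r:3=>grp=3,rB=0  c:6=>tig=3,lo=0
L=3*4+3=15  i=0*2+0=0

15,0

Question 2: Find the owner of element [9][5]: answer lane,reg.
r:9=>grp=1,rB=1  c:5=>tig=2,lo=1
L=1*4+2=6  i=1*2+1=3

6,3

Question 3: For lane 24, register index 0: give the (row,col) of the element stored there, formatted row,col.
6,0

lane 24->24/4=6, 24 mod 4=0
i=0  r:6+0->6  c:2·0+0->0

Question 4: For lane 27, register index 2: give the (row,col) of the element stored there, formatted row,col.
lane 27=>27/4=6, 27 mod 4=3
i=2  r:6+8=>14  c:2·3+0=>6

14,6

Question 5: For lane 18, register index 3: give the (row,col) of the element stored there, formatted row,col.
12,5

lane 18: G=4 (18/4), T=2 (18%4)
i=3: r=4+8=12, c=2*2+1=5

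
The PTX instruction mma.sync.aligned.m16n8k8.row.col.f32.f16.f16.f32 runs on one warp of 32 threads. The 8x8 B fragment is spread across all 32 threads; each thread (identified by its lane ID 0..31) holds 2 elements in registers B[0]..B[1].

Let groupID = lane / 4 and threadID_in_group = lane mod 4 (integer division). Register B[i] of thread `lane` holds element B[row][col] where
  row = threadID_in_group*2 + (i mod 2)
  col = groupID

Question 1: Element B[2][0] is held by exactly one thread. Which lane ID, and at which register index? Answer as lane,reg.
c=0->g=0  r=2->t=1,b0=0
L=0*4+1=1  i=0=0

1,0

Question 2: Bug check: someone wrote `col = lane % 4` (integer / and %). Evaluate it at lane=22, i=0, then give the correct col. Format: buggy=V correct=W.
buggy=2 correct=5

`lane % 4`[22,0]→2
lane 22: G=5 (22/4), T=2 (22%4)
i=0: r=2*2+0=4, c=G=5
col: 2 vs 5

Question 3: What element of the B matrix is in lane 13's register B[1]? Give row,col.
L=13=>grp=13>>2=3, tig=13&3=1
[1]=>row 1·2+1=3  col grp=3

3,3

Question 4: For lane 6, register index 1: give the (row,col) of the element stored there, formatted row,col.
lane 6->6/4=1, 6 mod 4=2
i=1  r:2·2+1->5  c:1

5,1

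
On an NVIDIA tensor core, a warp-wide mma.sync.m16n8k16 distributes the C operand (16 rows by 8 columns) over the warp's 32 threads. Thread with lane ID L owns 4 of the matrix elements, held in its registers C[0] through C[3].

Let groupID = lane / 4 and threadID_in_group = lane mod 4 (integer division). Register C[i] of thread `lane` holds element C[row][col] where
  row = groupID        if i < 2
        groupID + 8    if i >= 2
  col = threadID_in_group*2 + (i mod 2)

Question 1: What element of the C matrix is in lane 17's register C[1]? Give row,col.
lane 17: grp=4 (17/4), tig=1 (17%4)
i=1: r=4+0=4, c=1*2+1=3

4,3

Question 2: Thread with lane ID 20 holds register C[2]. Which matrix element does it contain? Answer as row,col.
lane 20⇒20/4=5, 20 mod 4=0
i=2  r:5+8⇒13  c:2·0+0⇒0

13,0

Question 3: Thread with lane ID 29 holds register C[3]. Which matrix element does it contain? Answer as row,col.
15,3

29: gr=7,th=1
[3] (7+8,1*2+1) = (15,3)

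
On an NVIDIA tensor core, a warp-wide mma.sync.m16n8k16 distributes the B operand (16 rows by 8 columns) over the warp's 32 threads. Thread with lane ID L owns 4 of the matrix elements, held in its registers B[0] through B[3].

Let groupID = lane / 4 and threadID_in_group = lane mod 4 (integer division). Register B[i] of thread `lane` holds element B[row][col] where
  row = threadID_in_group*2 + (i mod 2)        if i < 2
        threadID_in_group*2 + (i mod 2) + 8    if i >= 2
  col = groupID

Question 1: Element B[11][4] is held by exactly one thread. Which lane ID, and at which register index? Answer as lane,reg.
17,3

c=4→G=4  r=11→rhi=1,T=1,p=1
L=4*4+1=17  i=1*2+1=3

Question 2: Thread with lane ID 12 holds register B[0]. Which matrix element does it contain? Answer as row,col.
0,3

lane 12->12/4=3, 12 mod 4=0
i=0  r:2·0+0+0->0  c:3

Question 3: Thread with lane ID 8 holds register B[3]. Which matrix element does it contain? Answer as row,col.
9,2

L=8⇒gr=8>>2=2, th=8&3=0
[3]⇒row 0·2+1+8=9  col gr=2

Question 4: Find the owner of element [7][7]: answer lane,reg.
c:7=>grp=7  r:7=>rB=0,tig=3,lo=1
L=7*4+3=31  i=0*2+1=1

31,1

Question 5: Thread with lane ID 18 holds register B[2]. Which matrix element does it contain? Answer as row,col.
18: gr=4,th=2
[2] (2*2+0+8,4) = (12,4)

12,4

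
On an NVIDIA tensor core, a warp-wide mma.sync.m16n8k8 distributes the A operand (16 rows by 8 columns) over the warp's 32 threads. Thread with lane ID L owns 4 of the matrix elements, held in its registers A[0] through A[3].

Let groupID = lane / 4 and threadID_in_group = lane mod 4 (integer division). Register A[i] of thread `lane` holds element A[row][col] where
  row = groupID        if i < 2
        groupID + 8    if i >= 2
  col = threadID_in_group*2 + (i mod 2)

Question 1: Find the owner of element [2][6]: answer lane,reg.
11,0

r=2⇒gr=2,Rb=0  c=6⇒th=3,odd=0
L=2*4+3=11  i=0*2+0=0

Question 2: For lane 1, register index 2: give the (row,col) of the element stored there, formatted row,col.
8,2

L=1->gid=1>>2=0, tid=1&3=1
[2]->row 0+8=8  col 1·2+0=2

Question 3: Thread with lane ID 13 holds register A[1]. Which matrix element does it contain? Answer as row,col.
L=13⇒gr=13>>2=3, th=13&3=1
[1]⇒row 3+0=3  col 1·2+1=3

3,3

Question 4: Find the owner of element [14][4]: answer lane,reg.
r=14→G=6,rhi=1  c=4→T=2,p=0
L=6*4+2=26  i=1*2+0=2

26,2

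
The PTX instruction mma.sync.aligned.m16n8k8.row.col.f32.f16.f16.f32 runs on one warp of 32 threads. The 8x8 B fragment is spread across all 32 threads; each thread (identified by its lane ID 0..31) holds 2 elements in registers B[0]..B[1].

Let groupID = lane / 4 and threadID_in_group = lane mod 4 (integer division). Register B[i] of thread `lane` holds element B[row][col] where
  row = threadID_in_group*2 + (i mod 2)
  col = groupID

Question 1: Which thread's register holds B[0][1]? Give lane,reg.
4,0

c: 1->gid=1  r: 0->tid=0,i&1=0
L=1*4+0=4  i=0=0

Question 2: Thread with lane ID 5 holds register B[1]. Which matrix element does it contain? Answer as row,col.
3,1

5: g=1,t=1
[1] (1*2+1,1) = (3,1)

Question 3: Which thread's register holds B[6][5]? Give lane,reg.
23,0

c=5→G=5  r=6→T=3,p=0
L=5*4+3=23  i=0=0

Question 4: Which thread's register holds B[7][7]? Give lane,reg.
c=7→G=7  r=7→T=3,p=1
L=7*4+3=31  i=1=1

31,1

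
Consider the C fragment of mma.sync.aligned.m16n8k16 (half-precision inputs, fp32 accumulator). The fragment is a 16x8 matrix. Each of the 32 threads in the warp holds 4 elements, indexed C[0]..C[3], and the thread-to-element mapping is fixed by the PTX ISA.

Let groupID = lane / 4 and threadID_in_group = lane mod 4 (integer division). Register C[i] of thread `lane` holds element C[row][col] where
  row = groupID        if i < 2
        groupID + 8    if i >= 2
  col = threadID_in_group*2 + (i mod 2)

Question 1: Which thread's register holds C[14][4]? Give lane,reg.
r:14=>grp=6,rB=1  c:4=>tig=2,lo=0
L=6*4+2=26  i=1*2+0=2

26,2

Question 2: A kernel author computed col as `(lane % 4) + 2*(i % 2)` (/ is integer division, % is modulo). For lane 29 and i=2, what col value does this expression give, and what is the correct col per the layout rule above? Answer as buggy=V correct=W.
`(lane % 4) + 2*(i % 2)`[29,2]→1
lane 29: G=7 (29/4), T=1 (29%4)
i=2: r=7+8=15, c=1*2+0=2
col: 1 vs 2

buggy=1 correct=2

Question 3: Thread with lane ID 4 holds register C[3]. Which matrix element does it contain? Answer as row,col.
L=4=>grp=4>>2=1, tig=4&3=0
[3]=>row 1+8=9  col 0·2+1=1

9,1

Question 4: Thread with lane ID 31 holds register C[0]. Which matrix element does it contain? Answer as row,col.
lane 31: g=7 (31/4), t=3 (31%4)
i=0: r=7+0=7, c=3*2+0=6

7,6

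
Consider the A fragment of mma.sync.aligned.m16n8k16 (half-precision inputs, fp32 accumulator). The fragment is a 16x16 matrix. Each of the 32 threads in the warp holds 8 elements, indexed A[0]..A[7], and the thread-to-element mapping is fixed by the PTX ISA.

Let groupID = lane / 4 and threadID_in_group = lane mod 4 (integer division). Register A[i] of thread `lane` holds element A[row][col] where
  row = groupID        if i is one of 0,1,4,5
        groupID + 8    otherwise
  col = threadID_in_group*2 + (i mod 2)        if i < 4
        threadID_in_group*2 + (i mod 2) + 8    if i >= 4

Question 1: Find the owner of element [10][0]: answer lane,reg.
8,2

r:10=>grp=2,rB=1  c:0=>cB=0,tig=0,lo=0
L=2*4+0=8  i=0*4+1*2+0=2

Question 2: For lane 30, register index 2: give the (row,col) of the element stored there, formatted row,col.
15,4

L=30->g=30>>2=7, t=30&3=2
[2]->row 7+8=15  col 2·2+0+0=4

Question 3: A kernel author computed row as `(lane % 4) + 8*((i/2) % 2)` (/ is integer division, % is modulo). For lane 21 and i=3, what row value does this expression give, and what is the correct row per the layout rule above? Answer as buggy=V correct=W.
buggy=9 correct=13

`(lane % 4) + 8*((i/2) % 2)`[21,3]->9
21: gid=5,tid=1
[3] (5+8,1*2+1+0) = (13,3)
row: 9 vs 13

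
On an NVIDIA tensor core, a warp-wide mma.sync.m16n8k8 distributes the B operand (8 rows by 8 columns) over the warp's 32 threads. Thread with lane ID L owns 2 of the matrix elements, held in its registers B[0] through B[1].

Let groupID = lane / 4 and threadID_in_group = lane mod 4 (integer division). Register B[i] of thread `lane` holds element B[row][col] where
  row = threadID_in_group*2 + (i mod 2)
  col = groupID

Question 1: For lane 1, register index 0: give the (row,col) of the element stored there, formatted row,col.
lane 1: G=0 (1/4), T=1 (1%4)
i=0: r=1*2+0=2, c=G=0

2,0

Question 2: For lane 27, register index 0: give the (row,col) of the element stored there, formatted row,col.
lane 27: grp=6 (27/4), tig=3 (27%4)
i=0: r=3*2+0=6, c=grp=6

6,6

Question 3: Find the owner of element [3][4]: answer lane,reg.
c: 4->gid=4  r: 3->tid=1,i&1=1
L=4*4+1=17  i=1=1

17,1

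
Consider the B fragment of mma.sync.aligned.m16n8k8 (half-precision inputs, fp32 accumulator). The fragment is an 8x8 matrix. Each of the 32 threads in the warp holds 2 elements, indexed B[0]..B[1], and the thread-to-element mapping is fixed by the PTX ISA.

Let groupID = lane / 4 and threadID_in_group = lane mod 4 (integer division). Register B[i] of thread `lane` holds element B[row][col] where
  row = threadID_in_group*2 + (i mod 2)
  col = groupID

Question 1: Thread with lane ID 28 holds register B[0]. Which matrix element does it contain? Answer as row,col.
0,7

lane 28: gid=7 (28/4), tid=0 (28%4)
i=0: r=0*2+0=0, c=gid=7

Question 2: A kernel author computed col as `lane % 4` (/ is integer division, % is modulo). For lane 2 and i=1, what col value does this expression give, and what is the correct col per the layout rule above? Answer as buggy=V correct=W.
`lane % 4`[2,1]->2
2: gid=0,tid=2
[1] (2*2+1,0) = (5,0)
col: 2 vs 0

buggy=2 correct=0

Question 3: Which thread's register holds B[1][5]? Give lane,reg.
20,1

c: 5->gid=5  r: 1->tid=0,i&1=1
L=5*4+0=20  i=1=1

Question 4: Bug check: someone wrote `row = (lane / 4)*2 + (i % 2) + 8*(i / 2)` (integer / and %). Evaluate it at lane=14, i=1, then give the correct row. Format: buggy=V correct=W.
`(lane / 4)*2 + (i % 2) + 8*(i / 2)`[14,1]→7
lane 14: G=3 (14/4), T=2 (14%4)
i=1: r=2*2+1=5, c=G=3
row: 7 vs 5

buggy=7 correct=5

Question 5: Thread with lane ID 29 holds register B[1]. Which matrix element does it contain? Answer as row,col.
29: G=7,T=1
[1] (1*2+1,7) = (3,7)

3,7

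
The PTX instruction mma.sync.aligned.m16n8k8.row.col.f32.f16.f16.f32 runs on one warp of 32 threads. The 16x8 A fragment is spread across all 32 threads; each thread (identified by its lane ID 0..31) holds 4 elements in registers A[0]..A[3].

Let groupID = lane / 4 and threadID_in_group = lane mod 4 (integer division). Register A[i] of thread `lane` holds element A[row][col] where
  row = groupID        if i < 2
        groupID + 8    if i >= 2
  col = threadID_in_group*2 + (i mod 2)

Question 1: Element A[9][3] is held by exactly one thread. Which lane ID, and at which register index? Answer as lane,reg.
r=9→G=1,rhi=1  c=3→T=1,p=1
L=1*4+1=5  i=1*2+1=3

5,3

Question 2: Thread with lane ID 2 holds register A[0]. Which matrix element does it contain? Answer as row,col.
lane 2→2/4=0, 2 mod 4=2
i=0  r:0+0→0  c:2·2+0→4

0,4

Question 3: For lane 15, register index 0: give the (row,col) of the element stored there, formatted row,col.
L=15→G=15>>2=3, T=15&3=3
[0]→row 3+0=3  col 3·2+0=6

3,6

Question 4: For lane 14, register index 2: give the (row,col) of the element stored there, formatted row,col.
lane 14: G=3 (14/4), T=2 (14%4)
i=2: r=3+8=11, c=2*2+0=4

11,4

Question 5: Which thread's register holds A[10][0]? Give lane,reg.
r=10⇒gr=2,Rb=1  c=0⇒th=0,odd=0
L=2*4+0=8  i=1*2+0=2

8,2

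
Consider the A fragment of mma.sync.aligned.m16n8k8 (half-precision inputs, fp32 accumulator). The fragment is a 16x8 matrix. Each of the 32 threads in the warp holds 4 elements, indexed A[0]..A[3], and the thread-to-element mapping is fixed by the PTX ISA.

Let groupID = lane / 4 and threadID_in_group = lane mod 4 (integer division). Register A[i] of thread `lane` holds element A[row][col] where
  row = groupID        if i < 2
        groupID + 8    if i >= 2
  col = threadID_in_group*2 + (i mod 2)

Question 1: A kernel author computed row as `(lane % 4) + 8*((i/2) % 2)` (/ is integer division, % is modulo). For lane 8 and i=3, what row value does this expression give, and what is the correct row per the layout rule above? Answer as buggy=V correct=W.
`(lane % 4) + 8*((i/2) % 2)`[8,3]=>8
8: grp=2,tig=0
[3] (2+8,0*2+1) = (10,1)
row: 8 vs 10

buggy=8 correct=10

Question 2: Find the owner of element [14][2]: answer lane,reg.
25,2

r:14=>grp=6,rB=1  c:2=>tig=1,lo=0
L=6*4+1=25  i=1*2+0=2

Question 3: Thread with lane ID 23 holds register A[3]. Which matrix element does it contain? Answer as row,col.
lane 23: G=5 (23/4), T=3 (23%4)
i=3: r=5+8=13, c=3*2+1=7

13,7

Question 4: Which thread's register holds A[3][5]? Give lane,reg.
r: 3->gid=3,r8=0  c: 5->tid=2,i&1=1
L=3*4+2=14  i=0*2+1=1

14,1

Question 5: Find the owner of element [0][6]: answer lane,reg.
3,0

r: 0->gid=0,r8=0  c: 6->tid=3,i&1=0
L=0*4+3=3  i=0*2+0=0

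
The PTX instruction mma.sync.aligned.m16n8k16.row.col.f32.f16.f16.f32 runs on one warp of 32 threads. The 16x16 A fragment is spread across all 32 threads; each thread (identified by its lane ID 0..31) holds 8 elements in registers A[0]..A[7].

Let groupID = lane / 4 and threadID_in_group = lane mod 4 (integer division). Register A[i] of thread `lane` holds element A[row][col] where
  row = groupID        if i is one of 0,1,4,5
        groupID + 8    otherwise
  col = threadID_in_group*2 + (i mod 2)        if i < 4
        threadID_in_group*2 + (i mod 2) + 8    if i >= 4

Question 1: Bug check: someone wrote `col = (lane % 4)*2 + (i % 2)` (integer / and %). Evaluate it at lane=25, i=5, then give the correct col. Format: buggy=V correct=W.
`(lane % 4)*2 + (i % 2)`[25,5]→3
25: G=6,T=1
[5] (6+0,1*2+1+8) = (6,11)
col: 3 vs 11

buggy=3 correct=11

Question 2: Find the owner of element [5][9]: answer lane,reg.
20,5

r: 5->gid=5,r8=0  c: 9->c8=1,tid=0,i&1=1
L=5*4+0=20  i=1*4+0*2+1=5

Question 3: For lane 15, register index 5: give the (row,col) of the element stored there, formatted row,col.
lane 15⇒15/4=3, 15 mod 4=3
i=5  r:3+0⇒3  c:2·3+1+8⇒15

3,15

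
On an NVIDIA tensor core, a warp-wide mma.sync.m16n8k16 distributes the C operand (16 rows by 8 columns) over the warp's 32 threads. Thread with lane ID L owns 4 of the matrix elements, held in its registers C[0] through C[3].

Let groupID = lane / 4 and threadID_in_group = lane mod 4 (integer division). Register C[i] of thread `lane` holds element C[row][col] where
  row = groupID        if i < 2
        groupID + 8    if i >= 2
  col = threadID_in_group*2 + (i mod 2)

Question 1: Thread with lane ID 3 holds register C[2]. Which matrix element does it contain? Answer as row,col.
L=3->g=3>>2=0, t=3&3=3
[2]->row 0+8=8  col 3·2+0=6

8,6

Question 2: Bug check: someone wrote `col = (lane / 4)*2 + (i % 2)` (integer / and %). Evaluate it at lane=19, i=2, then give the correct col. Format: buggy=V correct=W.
`(lane / 4)*2 + (i % 2)`[19,2]→8
L=19→G=19>>2=4, T=19&3=3
[2]→row 4+8=12  col 3·2+0=6
col: 8 vs 6

buggy=8 correct=6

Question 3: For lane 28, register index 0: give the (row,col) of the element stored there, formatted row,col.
lane 28: g=7 (28/4), t=0 (28%4)
i=0: r=7+0=7, c=0*2+0=0

7,0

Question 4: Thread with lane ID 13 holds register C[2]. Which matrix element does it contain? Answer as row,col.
11,2

L=13=>grp=13>>2=3, tig=13&3=1
[2]=>row 3+8=11  col 1·2+0=2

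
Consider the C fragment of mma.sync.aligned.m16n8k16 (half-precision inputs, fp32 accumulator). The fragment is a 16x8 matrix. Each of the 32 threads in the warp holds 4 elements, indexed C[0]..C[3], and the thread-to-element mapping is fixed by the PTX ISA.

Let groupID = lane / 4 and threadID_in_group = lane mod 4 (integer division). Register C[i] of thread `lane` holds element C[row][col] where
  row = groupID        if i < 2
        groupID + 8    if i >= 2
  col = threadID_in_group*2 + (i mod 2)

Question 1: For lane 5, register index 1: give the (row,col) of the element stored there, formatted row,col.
1,3

5: gr=1,th=1
[1] (1+0,1*2+1) = (1,3)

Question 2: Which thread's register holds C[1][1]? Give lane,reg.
4,1

r=1⇒gr=1,Rb=0  c=1⇒th=0,odd=1
L=1*4+0=4  i=0*2+1=1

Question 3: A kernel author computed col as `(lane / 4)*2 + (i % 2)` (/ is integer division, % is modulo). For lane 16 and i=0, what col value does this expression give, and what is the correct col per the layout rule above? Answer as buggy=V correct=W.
buggy=8 correct=0

`(lane / 4)*2 + (i % 2)`[16,0]⇒8
L=16⇒gr=16>>2=4, th=16&3=0
[0]⇒row 4+0=4  col 0·2+0=0
col: 8 vs 0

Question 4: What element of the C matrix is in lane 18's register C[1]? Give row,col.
4,5

L=18→G=18>>2=4, T=18&3=2
[1]→row 4+0=4  col 2·2+1=5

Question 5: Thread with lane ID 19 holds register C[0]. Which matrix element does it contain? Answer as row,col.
4,6

lane 19: grp=4 (19/4), tig=3 (19%4)
i=0: r=4+0=4, c=3*2+0=6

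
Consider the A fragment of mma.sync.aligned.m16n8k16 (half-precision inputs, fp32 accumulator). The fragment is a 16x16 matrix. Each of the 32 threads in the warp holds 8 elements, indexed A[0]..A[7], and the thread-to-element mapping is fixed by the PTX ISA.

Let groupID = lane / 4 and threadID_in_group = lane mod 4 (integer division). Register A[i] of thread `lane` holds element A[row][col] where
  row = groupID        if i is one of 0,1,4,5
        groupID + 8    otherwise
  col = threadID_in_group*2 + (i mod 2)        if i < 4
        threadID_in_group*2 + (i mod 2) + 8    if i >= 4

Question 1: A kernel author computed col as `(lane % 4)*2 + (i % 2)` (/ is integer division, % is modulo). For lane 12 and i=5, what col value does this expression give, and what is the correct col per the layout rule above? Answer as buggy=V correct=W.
`(lane % 4)*2 + (i % 2)`[12,5]->1
lane 12->12/4=3, 12 mod 4=0
i=5  r:3+0->3  c:2·0+1+8->9
col: 1 vs 9

buggy=1 correct=9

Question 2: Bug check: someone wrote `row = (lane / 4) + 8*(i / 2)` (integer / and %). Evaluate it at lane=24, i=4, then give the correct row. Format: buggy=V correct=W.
`(lane / 4) + 8*(i / 2)`[24,4]->22
lane 24->24/4=6, 24 mod 4=0
i=4  r:6+0->6  c:2·0+0+8->8
row: 22 vs 6

buggy=22 correct=6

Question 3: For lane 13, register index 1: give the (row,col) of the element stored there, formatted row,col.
lane 13: gr=3 (13/4), th=1 (13%4)
i=1: r=3+0=3, c=1*2+1+0=3

3,3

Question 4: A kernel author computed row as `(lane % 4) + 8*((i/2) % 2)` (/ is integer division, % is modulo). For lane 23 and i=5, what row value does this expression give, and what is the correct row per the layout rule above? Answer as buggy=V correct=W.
buggy=3 correct=5

`(lane % 4) + 8*((i/2) % 2)`[23,5]->3
L=23->gid=23>>2=5, tid=23&3=3
[5]->row 5+0=5  col 3·2+1+8=15
row: 3 vs 5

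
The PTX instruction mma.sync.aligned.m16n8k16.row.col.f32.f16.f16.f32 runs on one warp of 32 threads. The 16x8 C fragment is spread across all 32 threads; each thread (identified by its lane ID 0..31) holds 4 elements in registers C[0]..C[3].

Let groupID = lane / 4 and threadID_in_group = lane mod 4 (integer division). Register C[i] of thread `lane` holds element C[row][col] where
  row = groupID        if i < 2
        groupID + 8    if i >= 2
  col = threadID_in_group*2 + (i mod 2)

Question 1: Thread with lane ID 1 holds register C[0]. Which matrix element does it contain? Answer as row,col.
lane 1->1/4=0, 1 mod 4=1
i=0  r:0+0->0  c:2·1+0->2

0,2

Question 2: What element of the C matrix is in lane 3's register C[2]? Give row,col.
8,6

L=3⇒gr=3>>2=0, th=3&3=3
[2]⇒row 0+8=8  col 3·2+0=6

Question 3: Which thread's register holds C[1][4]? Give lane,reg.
r: 1->gid=1,r8=0  c: 4->tid=2,i&1=0
L=1*4+2=6  i=0*2+0=0

6,0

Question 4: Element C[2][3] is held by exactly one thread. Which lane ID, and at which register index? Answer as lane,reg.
9,1

r:2=>grp=2,rB=0  c:3=>tig=1,lo=1
L=2*4+1=9  i=0*2+1=1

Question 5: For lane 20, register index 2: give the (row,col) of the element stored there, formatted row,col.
13,0

lane 20: g=5 (20/4), t=0 (20%4)
i=2: r=5+8=13, c=0*2+0=0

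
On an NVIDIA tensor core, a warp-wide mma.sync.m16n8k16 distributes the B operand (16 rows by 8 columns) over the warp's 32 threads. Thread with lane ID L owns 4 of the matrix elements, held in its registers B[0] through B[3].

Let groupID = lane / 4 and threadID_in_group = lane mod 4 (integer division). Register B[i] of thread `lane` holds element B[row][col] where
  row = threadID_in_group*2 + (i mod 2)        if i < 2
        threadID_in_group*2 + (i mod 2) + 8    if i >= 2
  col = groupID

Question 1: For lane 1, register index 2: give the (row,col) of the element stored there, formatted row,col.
1: G=0,T=1
[2] (1*2+0+8,0) = (10,0)

10,0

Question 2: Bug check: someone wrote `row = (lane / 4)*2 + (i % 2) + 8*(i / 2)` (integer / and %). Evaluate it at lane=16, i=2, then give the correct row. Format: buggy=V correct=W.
`(lane / 4)*2 + (i % 2) + 8*(i / 2)`[16,2]→16
lane 16→16/4=4, 16 mod 4=0
i=2  r:2·0+0+8→8  c:4
row: 16 vs 8

buggy=16 correct=8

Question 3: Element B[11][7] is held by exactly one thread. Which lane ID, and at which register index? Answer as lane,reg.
c: 7->gid=7  r: 11->r8=1,tid=1,i&1=1
L=7*4+1=29  i=1*2+1=3

29,3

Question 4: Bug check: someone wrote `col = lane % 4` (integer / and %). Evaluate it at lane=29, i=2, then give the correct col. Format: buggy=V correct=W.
`lane % 4`[29,2]->1
lane 29: g=7 (29/4), t=1 (29%4)
i=2: r=1*2+0+8=10, c=g=7
col: 1 vs 7

buggy=1 correct=7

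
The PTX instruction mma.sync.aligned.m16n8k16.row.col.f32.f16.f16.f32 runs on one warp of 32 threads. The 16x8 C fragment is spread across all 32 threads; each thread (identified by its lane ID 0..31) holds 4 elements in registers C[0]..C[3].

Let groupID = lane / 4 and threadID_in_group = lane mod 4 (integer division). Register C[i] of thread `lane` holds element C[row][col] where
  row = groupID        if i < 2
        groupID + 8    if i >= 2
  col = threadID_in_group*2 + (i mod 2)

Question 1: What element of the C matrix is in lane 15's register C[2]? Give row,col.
11,6

lane 15->15/4=3, 15 mod 4=3
i=2  r:3+8->11  c:2·3+0->6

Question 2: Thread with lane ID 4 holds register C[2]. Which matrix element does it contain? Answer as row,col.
lane 4: grp=1 (4/4), tig=0 (4%4)
i=2: r=1+8=9, c=0*2+0=0

9,0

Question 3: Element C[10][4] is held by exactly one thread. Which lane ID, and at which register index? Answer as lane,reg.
10,2

r:10=>grp=2,rB=1  c:4=>tig=2,lo=0
L=2*4+2=10  i=1*2+0=2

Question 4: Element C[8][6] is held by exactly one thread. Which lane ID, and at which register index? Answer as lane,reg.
3,2

r:8=>grp=0,rB=1  c:6=>tig=3,lo=0
L=0*4+3=3  i=1*2+0=2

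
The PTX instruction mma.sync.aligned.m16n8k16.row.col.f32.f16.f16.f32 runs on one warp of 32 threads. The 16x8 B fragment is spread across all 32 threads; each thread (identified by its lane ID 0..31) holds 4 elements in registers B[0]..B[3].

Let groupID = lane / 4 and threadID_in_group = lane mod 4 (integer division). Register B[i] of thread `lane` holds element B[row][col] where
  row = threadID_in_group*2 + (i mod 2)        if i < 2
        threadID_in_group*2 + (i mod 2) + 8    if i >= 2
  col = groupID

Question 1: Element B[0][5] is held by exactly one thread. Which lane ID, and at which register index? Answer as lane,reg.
c=5⇒gr=5  r=0⇒Rb=0,th=0,odd=0
L=5*4+0=20  i=0*2+0=0

20,0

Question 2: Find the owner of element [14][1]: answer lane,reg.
7,2

c=1→G=1  r=14→rhi=1,T=3,p=0
L=1*4+3=7  i=1*2+0=2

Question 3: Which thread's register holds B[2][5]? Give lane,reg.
21,0

c=5->g=5  r=2->rb=0,t=1,b0=0
L=5*4+1=21  i=0*2+0=0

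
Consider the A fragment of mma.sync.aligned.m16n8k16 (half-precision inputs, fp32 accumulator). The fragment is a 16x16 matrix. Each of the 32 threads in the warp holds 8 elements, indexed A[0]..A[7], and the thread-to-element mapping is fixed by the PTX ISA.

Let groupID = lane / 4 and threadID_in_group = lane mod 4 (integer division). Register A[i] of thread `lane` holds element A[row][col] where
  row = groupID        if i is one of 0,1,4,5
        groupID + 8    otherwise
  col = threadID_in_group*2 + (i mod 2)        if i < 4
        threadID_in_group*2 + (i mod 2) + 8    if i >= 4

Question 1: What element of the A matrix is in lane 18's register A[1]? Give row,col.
lane 18->18/4=4, 18 mod 4=2
i=1  r:4+0->4  c:2·2+1+0->5

4,5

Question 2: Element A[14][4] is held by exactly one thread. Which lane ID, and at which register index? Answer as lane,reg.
26,2

r=14⇒gr=6,Rb=1  c=4⇒Cb=0,th=2,odd=0
L=6*4+2=26  i=0*4+1*2+0=2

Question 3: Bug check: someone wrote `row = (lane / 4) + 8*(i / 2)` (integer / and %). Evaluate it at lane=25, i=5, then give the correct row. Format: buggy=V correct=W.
buggy=22 correct=6

`(lane / 4) + 8*(i / 2)`[25,5]→22
lane 25→25/4=6, 25 mod 4=1
i=5  r:6+0→6  c:2·1+1+8→11
row: 22 vs 6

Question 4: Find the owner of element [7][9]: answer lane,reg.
28,5

r=7⇒gr=7,Rb=0  c=9⇒Cb=1,th=0,odd=1
L=7*4+0=28  i=1*4+0*2+1=5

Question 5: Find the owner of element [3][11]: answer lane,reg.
13,5

r=3->g=3,rb=0  c=11->cb=1,t=1,b0=1
L=3*4+1=13  i=1*4+0*2+1=5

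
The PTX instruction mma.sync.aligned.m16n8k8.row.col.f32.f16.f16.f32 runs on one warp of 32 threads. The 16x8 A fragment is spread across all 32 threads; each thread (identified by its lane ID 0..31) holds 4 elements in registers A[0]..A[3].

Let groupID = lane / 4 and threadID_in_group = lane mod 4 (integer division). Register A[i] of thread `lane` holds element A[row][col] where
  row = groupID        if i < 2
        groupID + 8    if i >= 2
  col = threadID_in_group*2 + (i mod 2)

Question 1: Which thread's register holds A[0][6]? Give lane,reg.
3,0

r=0->g=0,rb=0  c=6->t=3,b0=0
L=0*4+3=3  i=0*2+0=0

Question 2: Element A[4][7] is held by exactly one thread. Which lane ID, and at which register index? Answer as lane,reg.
r=4->g=4,rb=0  c=7->t=3,b0=1
L=4*4+3=19  i=0*2+1=1

19,1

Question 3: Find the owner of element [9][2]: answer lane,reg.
5,2

r:9=>grp=1,rB=1  c:2=>tig=1,lo=0
L=1*4+1=5  i=1*2+0=2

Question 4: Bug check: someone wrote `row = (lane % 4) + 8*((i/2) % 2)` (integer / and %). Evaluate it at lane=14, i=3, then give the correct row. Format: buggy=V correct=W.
buggy=10 correct=11

`(lane % 4) + 8*((i/2) % 2)`[14,3]→10
L=14→G=14>>2=3, T=14&3=2
[3]→row 3+8=11  col 2·2+1=5
row: 10 vs 11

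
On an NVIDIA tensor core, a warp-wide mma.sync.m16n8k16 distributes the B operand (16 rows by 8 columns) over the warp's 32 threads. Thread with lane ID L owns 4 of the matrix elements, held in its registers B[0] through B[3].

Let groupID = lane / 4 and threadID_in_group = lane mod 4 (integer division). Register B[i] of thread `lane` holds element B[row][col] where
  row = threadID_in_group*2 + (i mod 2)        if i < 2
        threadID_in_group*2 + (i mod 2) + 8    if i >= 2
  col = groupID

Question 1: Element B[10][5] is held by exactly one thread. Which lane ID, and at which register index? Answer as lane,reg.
21,2

c=5->g=5  r=10->rb=1,t=1,b0=0
L=5*4+1=21  i=1*2+0=2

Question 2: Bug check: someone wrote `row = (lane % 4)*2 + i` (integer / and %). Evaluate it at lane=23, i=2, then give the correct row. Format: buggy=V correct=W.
`(lane % 4)*2 + i`[23,2]->8
23: g=5,t=3
[2] (3*2+0+8,5) = (14,5)
row: 8 vs 14

buggy=8 correct=14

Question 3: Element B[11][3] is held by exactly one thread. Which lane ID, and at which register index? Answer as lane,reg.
c=3→G=3  r=11→rhi=1,T=1,p=1
L=3*4+1=13  i=1*2+1=3

13,3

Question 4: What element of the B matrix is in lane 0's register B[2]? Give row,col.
8,0

0: gid=0,tid=0
[2] (0*2+0+8,0) = (8,0)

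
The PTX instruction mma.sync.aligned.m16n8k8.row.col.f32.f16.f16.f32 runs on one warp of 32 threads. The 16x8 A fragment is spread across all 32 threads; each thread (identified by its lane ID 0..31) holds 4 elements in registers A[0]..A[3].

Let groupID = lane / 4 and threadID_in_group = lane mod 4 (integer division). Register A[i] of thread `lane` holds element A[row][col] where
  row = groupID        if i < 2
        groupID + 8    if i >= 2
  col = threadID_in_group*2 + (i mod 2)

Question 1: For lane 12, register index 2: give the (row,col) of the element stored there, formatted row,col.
11,0

lane 12⇒12/4=3, 12 mod 4=0
i=2  r:3+8⇒11  c:2·0+0⇒0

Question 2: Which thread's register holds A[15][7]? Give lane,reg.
31,3

r=15→G=7,rhi=1  c=7→T=3,p=1
L=7*4+3=31  i=1*2+1=3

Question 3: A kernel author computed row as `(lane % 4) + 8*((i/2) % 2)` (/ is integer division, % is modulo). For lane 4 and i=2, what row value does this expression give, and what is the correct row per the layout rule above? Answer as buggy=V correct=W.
buggy=8 correct=9

`(lane % 4) + 8*((i/2) % 2)`[4,2]→8
L=4→G=4>>2=1, T=4&3=0
[2]→row 1+8=9  col 0·2+0=0
row: 8 vs 9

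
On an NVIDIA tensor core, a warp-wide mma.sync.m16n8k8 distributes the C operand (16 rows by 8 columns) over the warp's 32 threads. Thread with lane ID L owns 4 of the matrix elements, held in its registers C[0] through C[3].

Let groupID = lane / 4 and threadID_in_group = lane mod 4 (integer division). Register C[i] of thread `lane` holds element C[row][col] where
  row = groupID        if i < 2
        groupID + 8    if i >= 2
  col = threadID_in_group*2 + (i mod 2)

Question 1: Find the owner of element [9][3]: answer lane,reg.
5,3

r:9=>grp=1,rB=1  c:3=>tig=1,lo=1
L=1*4+1=5  i=1*2+1=3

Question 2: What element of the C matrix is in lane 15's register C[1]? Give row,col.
15: g=3,t=3
[1] (3+0,3*2+1) = (3,7)

3,7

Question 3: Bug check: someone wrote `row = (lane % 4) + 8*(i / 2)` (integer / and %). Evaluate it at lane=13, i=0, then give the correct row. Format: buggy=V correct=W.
buggy=1 correct=3

`(lane % 4) + 8*(i / 2)`[13,0]->1
lane 13->13/4=3, 13 mod 4=1
i=0  r:3+0->3  c:2·1+0->2
row: 1 vs 3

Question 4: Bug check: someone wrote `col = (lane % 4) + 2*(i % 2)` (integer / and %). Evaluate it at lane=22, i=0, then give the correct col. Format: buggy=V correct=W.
`(lane % 4) + 2*(i % 2)`[22,0]->2
L=22->g=22>>2=5, t=22&3=2
[0]->row 5+0=5  col 2·2+0=4
col: 2 vs 4

buggy=2 correct=4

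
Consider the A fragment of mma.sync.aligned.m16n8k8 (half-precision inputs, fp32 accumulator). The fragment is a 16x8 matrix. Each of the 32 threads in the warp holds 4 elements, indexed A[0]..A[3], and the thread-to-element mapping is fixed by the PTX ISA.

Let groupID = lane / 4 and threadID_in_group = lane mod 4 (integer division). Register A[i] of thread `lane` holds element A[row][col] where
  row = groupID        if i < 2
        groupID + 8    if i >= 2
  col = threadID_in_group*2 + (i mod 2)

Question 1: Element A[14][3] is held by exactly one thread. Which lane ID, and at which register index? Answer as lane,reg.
25,3

r: 14->gid=6,r8=1  c: 3->tid=1,i&1=1
L=6*4+1=25  i=1*2+1=3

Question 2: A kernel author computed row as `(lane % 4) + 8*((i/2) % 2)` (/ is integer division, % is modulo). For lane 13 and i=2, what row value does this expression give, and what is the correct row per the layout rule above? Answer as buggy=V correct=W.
`(lane % 4) + 8*((i/2) % 2)`[13,2]->9
lane 13->13/4=3, 13 mod 4=1
i=2  r:3+8->11  c:2·1+0->2
row: 9 vs 11

buggy=9 correct=11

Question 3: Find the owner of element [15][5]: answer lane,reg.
30,3

r=15⇒gr=7,Rb=1  c=5⇒th=2,odd=1
L=7*4+2=30  i=1*2+1=3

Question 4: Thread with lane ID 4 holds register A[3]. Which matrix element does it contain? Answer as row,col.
lane 4⇒4/4=1, 4 mod 4=0
i=3  r:1+8⇒9  c:2·0+1⇒1

9,1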